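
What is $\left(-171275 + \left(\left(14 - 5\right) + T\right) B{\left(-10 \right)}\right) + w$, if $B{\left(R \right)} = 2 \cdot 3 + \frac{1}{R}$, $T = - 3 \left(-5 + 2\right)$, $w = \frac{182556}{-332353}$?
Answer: $- \frac{284443233712}{1661765} \approx -1.7117 \cdot 10^{5}$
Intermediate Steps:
$w = - \frac{182556}{332353}$ ($w = 182556 \left(- \frac{1}{332353}\right) = - \frac{182556}{332353} \approx -0.54928$)
$T = 9$ ($T = \left(-3\right) \left(-3\right) = 9$)
$B{\left(R \right)} = 6 + \frac{1}{R}$
$\left(-171275 + \left(\left(14 - 5\right) + T\right) B{\left(-10 \right)}\right) + w = \left(-171275 + \left(\left(14 - 5\right) + 9\right) \left(6 + \frac{1}{-10}\right)\right) - \frac{182556}{332353} = \left(-171275 + \left(\left(14 - 5\right) + 9\right) \left(6 - \frac{1}{10}\right)\right) - \frac{182556}{332353} = \left(-171275 + \left(9 + 9\right) \frac{59}{10}\right) - \frac{182556}{332353} = \left(-171275 + 18 \cdot \frac{59}{10}\right) - \frac{182556}{332353} = \left(-171275 + \frac{531}{5}\right) - \frac{182556}{332353} = - \frac{855844}{5} - \frac{182556}{332353} = - \frac{284443233712}{1661765}$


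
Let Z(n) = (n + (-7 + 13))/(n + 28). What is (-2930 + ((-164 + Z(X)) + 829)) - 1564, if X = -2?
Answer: -49775/13 ≈ -3828.8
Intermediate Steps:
Z(n) = (6 + n)/(28 + n) (Z(n) = (n + 6)/(28 + n) = (6 + n)/(28 + n))
(-2930 + ((-164 + Z(X)) + 829)) - 1564 = (-2930 + ((-164 + (6 - 2)/(28 - 2)) + 829)) - 1564 = (-2930 + ((-164 + 4/26) + 829)) - 1564 = (-2930 + ((-164 + (1/26)*4) + 829)) - 1564 = (-2930 + ((-164 + 2/13) + 829)) - 1564 = (-2930 + (-2130/13 + 829)) - 1564 = (-2930 + 8647/13) - 1564 = -29443/13 - 1564 = -49775/13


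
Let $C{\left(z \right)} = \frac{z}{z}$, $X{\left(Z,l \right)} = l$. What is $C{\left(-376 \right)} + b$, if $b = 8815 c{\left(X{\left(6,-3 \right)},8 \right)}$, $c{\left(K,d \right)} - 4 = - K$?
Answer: $61706$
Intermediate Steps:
$c{\left(K,d \right)} = 4 - K$
$C{\left(z \right)} = 1$
$b = 61705$ ($b = 8815 \left(4 - -3\right) = 8815 \left(4 + 3\right) = 8815 \cdot 7 = 61705$)
$C{\left(-376 \right)} + b = 1 + 61705 = 61706$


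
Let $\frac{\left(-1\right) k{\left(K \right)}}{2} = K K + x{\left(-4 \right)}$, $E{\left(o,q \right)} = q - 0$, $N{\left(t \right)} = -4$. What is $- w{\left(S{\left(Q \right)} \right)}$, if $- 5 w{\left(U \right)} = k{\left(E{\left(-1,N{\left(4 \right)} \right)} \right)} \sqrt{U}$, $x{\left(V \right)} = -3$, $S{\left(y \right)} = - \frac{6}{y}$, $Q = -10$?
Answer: $- \frac{26 \sqrt{15}}{25} \approx -4.0279$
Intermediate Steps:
$E{\left(o,q \right)} = q$ ($E{\left(o,q \right)} = q + 0 = q$)
$k{\left(K \right)} = 6 - 2 K^{2}$ ($k{\left(K \right)} = - 2 \left(K K - 3\right) = - 2 \left(K^{2} - 3\right) = - 2 \left(-3 + K^{2}\right) = 6 - 2 K^{2}$)
$w{\left(U \right)} = \frac{26 \sqrt{U}}{5}$ ($w{\left(U \right)} = - \frac{\left(6 - 2 \left(-4\right)^{2}\right) \sqrt{U}}{5} = - \frac{\left(6 - 32\right) \sqrt{U}}{5} = - \frac{\left(-26\right) \sqrt{U}}{5} = \frac{26 \sqrt{U}}{5}$)
$- w{\left(S{\left(Q \right)} \right)} = - \frac{26 \sqrt{- \frac{6}{-10}}}{5} = - \frac{26 \sqrt{\left(-6\right) \left(- \frac{1}{10}\right)}}{5} = - \frac{26 \sqrt{\frac{3}{5}}}{5} = - \frac{26 \frac{\sqrt{15}}{5}}{5} = - \frac{26 \sqrt{15}}{25}$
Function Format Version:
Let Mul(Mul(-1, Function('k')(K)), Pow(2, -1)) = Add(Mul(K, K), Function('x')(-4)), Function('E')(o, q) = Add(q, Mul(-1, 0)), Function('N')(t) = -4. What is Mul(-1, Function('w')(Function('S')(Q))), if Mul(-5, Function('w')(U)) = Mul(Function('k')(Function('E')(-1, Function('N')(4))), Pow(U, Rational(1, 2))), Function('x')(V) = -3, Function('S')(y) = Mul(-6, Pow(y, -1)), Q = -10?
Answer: Mul(Rational(-26, 25), Pow(15, Rational(1, 2))) ≈ -4.0279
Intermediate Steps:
Function('E')(o, q) = q (Function('E')(o, q) = Add(q, 0) = q)
Function('k')(K) = Add(6, Mul(-2, Pow(K, 2))) (Function('k')(K) = Mul(-2, Add(Mul(K, K), -3)) = Mul(-2, Add(Pow(K, 2), -3)) = Mul(-2, Add(-3, Pow(K, 2))) = Add(6, Mul(-2, Pow(K, 2))))
Function('w')(U) = Mul(Rational(26, 5), Pow(U, Rational(1, 2))) (Function('w')(U) = Mul(Rational(-1, 5), Mul(Add(6, Mul(-2, Pow(-4, 2))), Pow(U, Rational(1, 2)))) = Mul(Rational(-1, 5), Mul(Add(6, Mul(-2, 16)), Pow(U, Rational(1, 2)))) = Mul(Rational(-1, 5), Mul(Add(6, -32), Pow(U, Rational(1, 2)))) = Mul(Rational(-1, 5), Mul(-26, Pow(U, Rational(1, 2)))) = Mul(Rational(26, 5), Pow(U, Rational(1, 2))))
Mul(-1, Function('w')(Function('S')(Q))) = Mul(-1, Mul(Rational(26, 5), Pow(Mul(-6, Pow(-10, -1)), Rational(1, 2)))) = Mul(-1, Mul(Rational(26, 5), Pow(Mul(-6, Rational(-1, 10)), Rational(1, 2)))) = Mul(-1, Mul(Rational(26, 5), Pow(Rational(3, 5), Rational(1, 2)))) = Mul(-1, Mul(Rational(26, 5), Mul(Rational(1, 5), Pow(15, Rational(1, 2))))) = Mul(-1, Mul(Rational(26, 25), Pow(15, Rational(1, 2)))) = Mul(Rational(-26, 25), Pow(15, Rational(1, 2)))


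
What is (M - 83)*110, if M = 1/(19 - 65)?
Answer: -210045/23 ≈ -9132.4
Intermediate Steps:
M = -1/46 (M = 1/(-46) = -1/46 ≈ -0.021739)
(M - 83)*110 = (-1/46 - 83)*110 = -3819/46*110 = -210045/23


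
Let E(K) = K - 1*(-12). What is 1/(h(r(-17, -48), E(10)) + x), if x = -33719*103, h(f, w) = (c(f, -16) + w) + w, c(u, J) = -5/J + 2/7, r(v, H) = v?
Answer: -112/388977389 ≈ -2.8793e-7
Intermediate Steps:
E(K) = 12 + K (E(K) = K + 12 = 12 + K)
c(u, J) = 2/7 - 5/J (c(u, J) = -5/J + 2*(⅐) = -5/J + 2/7 = 2/7 - 5/J)
h(f, w) = 67/112 + 2*w (h(f, w) = ((2/7 - 5/(-16)) + w) + w = ((2/7 - 5*(-1/16)) + w) + w = ((2/7 + 5/16) + w) + w = (67/112 + w) + w = 67/112 + 2*w)
x = -3473057
1/(h(r(-17, -48), E(10)) + x) = 1/((67/112 + 2*(12 + 10)) - 3473057) = 1/((67/112 + 2*22) - 3473057) = 1/((67/112 + 44) - 3473057) = 1/(4995/112 - 3473057) = 1/(-388977389/112) = -112/388977389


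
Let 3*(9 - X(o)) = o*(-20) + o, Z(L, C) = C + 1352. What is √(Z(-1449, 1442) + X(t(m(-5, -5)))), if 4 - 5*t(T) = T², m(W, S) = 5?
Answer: √69410/5 ≈ 52.692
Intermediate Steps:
Z(L, C) = 1352 + C
t(T) = ⅘ - T²/5
X(o) = 9 + 19*o/3 (X(o) = 9 - (o*(-20) + o)/3 = 9 - (-20*o + o)/3 = 9 - (-19)*o/3 = 9 + 19*o/3)
√(Z(-1449, 1442) + X(t(m(-5, -5)))) = √((1352 + 1442) + (9 + 19*(⅘ - ⅕*5²)/3)) = √(2794 + (9 + 19*(⅘ - ⅕*25)/3)) = √(2794 + (9 + 19*(⅘ - 5)/3)) = √(2794 + (9 + (19/3)*(-21/5))) = √(2794 + (9 - 133/5)) = √(2794 - 88/5) = √(13882/5) = √69410/5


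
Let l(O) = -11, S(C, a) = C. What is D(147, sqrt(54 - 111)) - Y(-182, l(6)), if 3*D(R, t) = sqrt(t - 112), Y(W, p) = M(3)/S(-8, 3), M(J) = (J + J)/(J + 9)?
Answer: 1/16 + sqrt(-112 + I*sqrt(57))/3 ≈ 0.18133 + 3.5297*I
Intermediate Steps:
M(J) = 2*J/(9 + J) (M(J) = (2*J)/(9 + J) = 2*J/(9 + J))
Y(W, p) = -1/16 (Y(W, p) = (2*3/(9 + 3))/(-8) = (2*3/12)*(-1/8) = (2*3*(1/12))*(-1/8) = (1/2)*(-1/8) = -1/16)
D(R, t) = sqrt(-112 + t)/3 (D(R, t) = sqrt(t - 112)/3 = sqrt(-112 + t)/3)
D(147, sqrt(54 - 111)) - Y(-182, l(6)) = sqrt(-112 + sqrt(54 - 111))/3 - 1*(-1/16) = sqrt(-112 + sqrt(-57))/3 + 1/16 = sqrt(-112 + I*sqrt(57))/3 + 1/16 = 1/16 + sqrt(-112 + I*sqrt(57))/3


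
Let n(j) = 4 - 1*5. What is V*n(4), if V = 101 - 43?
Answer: -58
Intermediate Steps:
n(j) = -1 (n(j) = 4 - 5 = -1)
V = 58
V*n(4) = 58*(-1) = -58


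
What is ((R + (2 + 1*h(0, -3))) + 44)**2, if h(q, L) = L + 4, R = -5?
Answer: 1764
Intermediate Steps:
h(q, L) = 4 + L
((R + (2 + 1*h(0, -3))) + 44)**2 = ((-5 + (2 + 1*(4 - 3))) + 44)**2 = ((-5 + (2 + 1*1)) + 44)**2 = ((-5 + (2 + 1)) + 44)**2 = ((-5 + 3) + 44)**2 = (-2 + 44)**2 = 42**2 = 1764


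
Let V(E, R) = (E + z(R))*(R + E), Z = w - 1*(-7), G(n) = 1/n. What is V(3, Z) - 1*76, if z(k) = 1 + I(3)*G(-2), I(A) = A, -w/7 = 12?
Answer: -261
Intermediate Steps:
w = -84 (w = -7*12 = -84)
Z = -77 (Z = -84 - 1*(-7) = -84 + 7 = -77)
z(k) = -1/2 (z(k) = 1 + 3/(-2) = 1 + 3*(-1/2) = 1 - 3/2 = -1/2)
V(E, R) = (-1/2 + E)*(E + R) (V(E, R) = (E - 1/2)*(R + E) = (-1/2 + E)*(E + R))
V(3, Z) - 1*76 = (3**2 - 1/2*3 - 1/2*(-77) + 3*(-77)) - 1*76 = (9 - 3/2 + 77/2 - 231) - 76 = -185 - 76 = -261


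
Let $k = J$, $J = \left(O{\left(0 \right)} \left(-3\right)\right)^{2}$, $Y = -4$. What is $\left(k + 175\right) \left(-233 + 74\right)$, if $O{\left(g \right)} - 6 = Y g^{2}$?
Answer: $-79341$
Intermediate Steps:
$O{\left(g \right)} = 6 - 4 g^{2}$
$J = 324$ ($J = \left(\left(6 - 4 \cdot 0^{2}\right) \left(-3\right)\right)^{2} = \left(\left(6 - 0\right) \left(-3\right)\right)^{2} = \left(\left(6 + 0\right) \left(-3\right)\right)^{2} = \left(6 \left(-3\right)\right)^{2} = \left(-18\right)^{2} = 324$)
$k = 324$
$\left(k + 175\right) \left(-233 + 74\right) = \left(324 + 175\right) \left(-233 + 74\right) = 499 \left(-159\right) = -79341$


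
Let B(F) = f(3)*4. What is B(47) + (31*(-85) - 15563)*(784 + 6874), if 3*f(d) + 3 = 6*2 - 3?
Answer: -139360276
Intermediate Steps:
f(d) = 2 (f(d) = -1 + (6*2 - 3)/3 = -1 + (12 - 3)/3 = -1 + (⅓)*9 = -1 + 3 = 2)
B(F) = 8 (B(F) = 2*4 = 8)
B(47) + (31*(-85) - 15563)*(784 + 6874) = 8 + (31*(-85) - 15563)*(784 + 6874) = 8 + (-2635 - 15563)*7658 = 8 - 18198*7658 = 8 - 139360284 = -139360276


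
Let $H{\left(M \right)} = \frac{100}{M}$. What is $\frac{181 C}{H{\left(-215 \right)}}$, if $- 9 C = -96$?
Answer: $- \frac{62264}{15} \approx -4150.9$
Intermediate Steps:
$C = \frac{32}{3}$ ($C = \left(- \frac{1}{9}\right) \left(-96\right) = \frac{32}{3} \approx 10.667$)
$\frac{181 C}{H{\left(-215 \right)}} = \frac{181 \cdot \frac{32}{3}}{100 \frac{1}{-215}} = \frac{5792}{3 \cdot 100 \left(- \frac{1}{215}\right)} = \frac{5792}{3 \left(- \frac{20}{43}\right)} = \frac{5792}{3} \left(- \frac{43}{20}\right) = - \frac{62264}{15}$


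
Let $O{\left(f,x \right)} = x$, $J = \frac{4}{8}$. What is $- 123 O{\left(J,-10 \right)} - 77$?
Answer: $1153$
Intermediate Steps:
$J = \frac{1}{2}$ ($J = 4 \cdot \frac{1}{8} = \frac{1}{2} \approx 0.5$)
$- 123 O{\left(J,-10 \right)} - 77 = \left(-123\right) \left(-10\right) - 77 = 1230 - 77 = 1153$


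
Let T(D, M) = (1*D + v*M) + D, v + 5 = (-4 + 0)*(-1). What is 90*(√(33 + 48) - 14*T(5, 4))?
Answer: -6750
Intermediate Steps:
v = -1 (v = -5 + (-4 + 0)*(-1) = -5 - 4*(-1) = -5 + 4 = -1)
T(D, M) = -M + 2*D (T(D, M) = (1*D - M) + D = (D - M) + D = -M + 2*D)
90*(√(33 + 48) - 14*T(5, 4)) = 90*(√(33 + 48) - 14*(-1*4 + 2*5)) = 90*(√81 - 14*(-4 + 10)) = 90*(9 - 14*6) = 90*(9 - 84) = 90*(-75) = -6750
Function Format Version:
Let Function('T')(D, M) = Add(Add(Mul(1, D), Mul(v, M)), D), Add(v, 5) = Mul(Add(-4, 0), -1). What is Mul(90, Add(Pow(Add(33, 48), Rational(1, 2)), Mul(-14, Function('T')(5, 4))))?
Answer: -6750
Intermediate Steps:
v = -1 (v = Add(-5, Mul(Add(-4, 0), -1)) = Add(-5, Mul(-4, -1)) = Add(-5, 4) = -1)
Function('T')(D, M) = Add(Mul(-1, M), Mul(2, D)) (Function('T')(D, M) = Add(Add(Mul(1, D), Mul(-1, M)), D) = Add(Add(D, Mul(-1, M)), D) = Add(Mul(-1, M), Mul(2, D)))
Mul(90, Add(Pow(Add(33, 48), Rational(1, 2)), Mul(-14, Function('T')(5, 4)))) = Mul(90, Add(Pow(Add(33, 48), Rational(1, 2)), Mul(-14, Add(Mul(-1, 4), Mul(2, 5))))) = Mul(90, Add(Pow(81, Rational(1, 2)), Mul(-14, Add(-4, 10)))) = Mul(90, Add(9, Mul(-14, 6))) = Mul(90, Add(9, -84)) = Mul(90, -75) = -6750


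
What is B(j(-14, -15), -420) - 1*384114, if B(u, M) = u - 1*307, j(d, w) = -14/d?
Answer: -384420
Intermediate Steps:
B(u, M) = -307 + u (B(u, M) = u - 307 = -307 + u)
B(j(-14, -15), -420) - 1*384114 = (-307 - 14/(-14)) - 1*384114 = (-307 - 14*(-1/14)) - 384114 = (-307 + 1) - 384114 = -306 - 384114 = -384420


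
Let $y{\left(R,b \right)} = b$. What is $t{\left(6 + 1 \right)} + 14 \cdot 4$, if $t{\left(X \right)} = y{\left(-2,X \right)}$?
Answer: $63$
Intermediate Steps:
$t{\left(X \right)} = X$
$t{\left(6 + 1 \right)} + 14 \cdot 4 = \left(6 + 1\right) + 14 \cdot 4 = 7 + 56 = 63$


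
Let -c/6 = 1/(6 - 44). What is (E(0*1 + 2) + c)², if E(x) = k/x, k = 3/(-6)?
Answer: 49/5776 ≈ 0.0084834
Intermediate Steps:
k = -½ (k = 3*(-⅙) = -½ ≈ -0.50000)
c = 3/19 (c = -6/(6 - 44) = -6/(-38) = -6*(-1/38) = 3/19 ≈ 0.15789)
E(x) = -1/(2*x)
(E(0*1 + 2) + c)² = (-1/(2*(0*1 + 2)) + 3/19)² = (-1/(2*(0 + 2)) + 3/19)² = (-½/2 + 3/19)² = (-½*½ + 3/19)² = (-¼ + 3/19)² = (-7/76)² = 49/5776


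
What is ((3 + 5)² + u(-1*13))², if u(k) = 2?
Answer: 4356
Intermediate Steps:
((3 + 5)² + u(-1*13))² = ((3 + 5)² + 2)² = (8² + 2)² = (64 + 2)² = 66² = 4356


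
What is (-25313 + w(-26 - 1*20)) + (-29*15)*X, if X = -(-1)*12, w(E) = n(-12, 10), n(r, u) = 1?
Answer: -30532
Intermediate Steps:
w(E) = 1
X = 12 (X = -1*(-12) = 12)
(-25313 + w(-26 - 1*20)) + (-29*15)*X = (-25313 + 1) - 29*15*12 = -25312 - 435*12 = -25312 - 5220 = -30532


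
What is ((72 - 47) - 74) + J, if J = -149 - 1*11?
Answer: -209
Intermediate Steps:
J = -160 (J = -149 - 11 = -160)
((72 - 47) - 74) + J = ((72 - 47) - 74) - 160 = (25 - 74) - 160 = -49 - 160 = -209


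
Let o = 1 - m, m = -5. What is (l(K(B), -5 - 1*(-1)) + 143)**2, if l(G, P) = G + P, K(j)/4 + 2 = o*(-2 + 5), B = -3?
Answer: 41209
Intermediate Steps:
o = 6 (o = 1 - 1*(-5) = 1 + 5 = 6)
K(j) = 64 (K(j) = -8 + 4*(6*(-2 + 5)) = -8 + 4*(6*3) = -8 + 4*18 = -8 + 72 = 64)
(l(K(B), -5 - 1*(-1)) + 143)**2 = ((64 + (-5 - 1*(-1))) + 143)**2 = ((64 + (-5 + 1)) + 143)**2 = ((64 - 4) + 143)**2 = (60 + 143)**2 = 203**2 = 41209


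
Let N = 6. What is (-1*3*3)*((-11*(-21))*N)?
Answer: -12474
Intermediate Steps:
(-1*3*3)*((-11*(-21))*N) = (-1*3*3)*(-11*(-21)*6) = (-3*3)*(231*6) = -9*1386 = -12474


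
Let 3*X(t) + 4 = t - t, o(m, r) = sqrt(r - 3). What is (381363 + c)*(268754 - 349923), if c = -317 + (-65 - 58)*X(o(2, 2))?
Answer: -30942434490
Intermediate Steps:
o(m, r) = sqrt(-3 + r)
X(t) = -4/3 (X(t) = -4/3 + (t - t)/3 = -4/3 + (1/3)*0 = -4/3 + 0 = -4/3)
c = -153 (c = -317 + (-65 - 58)*(-4/3) = -317 - 123*(-4/3) = -317 + 164 = -153)
(381363 + c)*(268754 - 349923) = (381363 - 153)*(268754 - 349923) = 381210*(-81169) = -30942434490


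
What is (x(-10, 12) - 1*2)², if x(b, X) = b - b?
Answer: 4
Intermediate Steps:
x(b, X) = 0
(x(-10, 12) - 1*2)² = (0 - 1*2)² = (0 - 2)² = (-2)² = 4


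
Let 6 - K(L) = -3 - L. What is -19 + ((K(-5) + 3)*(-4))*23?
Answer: -663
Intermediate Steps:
K(L) = 9 + L (K(L) = 6 - (-3 - L) = 6 + (3 + L) = 9 + L)
-19 + ((K(-5) + 3)*(-4))*23 = -19 + (((9 - 5) + 3)*(-4))*23 = -19 + ((4 + 3)*(-4))*23 = -19 + (7*(-4))*23 = -19 - 28*23 = -19 - 644 = -663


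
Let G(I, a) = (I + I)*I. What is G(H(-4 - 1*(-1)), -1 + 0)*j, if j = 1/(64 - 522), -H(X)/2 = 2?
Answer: -16/229 ≈ -0.069869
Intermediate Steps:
H(X) = -4 (H(X) = -2*2 = -4)
G(I, a) = 2*I**2 (G(I, a) = (2*I)*I = 2*I**2)
j = -1/458 (j = 1/(-458) = -1/458 ≈ -0.0021834)
G(H(-4 - 1*(-1)), -1 + 0)*j = (2*(-4)**2)*(-1/458) = (2*16)*(-1/458) = 32*(-1/458) = -16/229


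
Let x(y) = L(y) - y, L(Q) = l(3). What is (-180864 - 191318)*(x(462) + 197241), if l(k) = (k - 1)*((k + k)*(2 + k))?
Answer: -73259932698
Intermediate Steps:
l(k) = 2*k*(-1 + k)*(2 + k) (l(k) = (-1 + k)*((2*k)*(2 + k)) = (-1 + k)*(2*k*(2 + k)) = 2*k*(-1 + k)*(2 + k))
L(Q) = 60 (L(Q) = 2*3*(-2 + 3 + 3**2) = 2*3*(-2 + 3 + 9) = 2*3*10 = 60)
x(y) = 60 - y
(-180864 - 191318)*(x(462) + 197241) = (-180864 - 191318)*((60 - 1*462) + 197241) = -372182*((60 - 462) + 197241) = -372182*(-402 + 197241) = -372182*196839 = -73259932698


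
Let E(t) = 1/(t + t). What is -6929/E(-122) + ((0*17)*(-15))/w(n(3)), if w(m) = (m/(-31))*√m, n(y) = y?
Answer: 1690676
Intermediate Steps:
w(m) = -m^(3/2)/31 (w(m) = (m*(-1/31))*√m = (-m/31)*√m = -m^(3/2)/31)
E(t) = 1/(2*t)
-6929/E(-122) + ((0*17)*(-15))/w(n(3)) = -6929/((½)/(-122)) + ((0*17)*(-15))/((-3*√3/31)) = -6929/((½)*(-1/122)) + (0*(-15))/((-3*√3/31)) = -6929/(-1/244) + 0/((-3*√3/31)) = -6929*(-244) + 0*(-31*√3/9) = 1690676 + 0 = 1690676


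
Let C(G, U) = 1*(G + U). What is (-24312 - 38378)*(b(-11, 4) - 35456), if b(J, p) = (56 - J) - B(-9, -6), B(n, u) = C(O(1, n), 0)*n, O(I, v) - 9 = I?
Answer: 2212894310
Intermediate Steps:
O(I, v) = 9 + I
C(G, U) = G + U
B(n, u) = 10*n (B(n, u) = ((9 + 1) + 0)*n = (10 + 0)*n = 10*n)
b(J, p) = 146 - J (b(J, p) = (56 - J) - 10*(-9) = (56 - J) - 1*(-90) = (56 - J) + 90 = 146 - J)
(-24312 - 38378)*(b(-11, 4) - 35456) = (-24312 - 38378)*((146 - 1*(-11)) - 35456) = -62690*((146 + 11) - 35456) = -62690*(157 - 35456) = -62690*(-35299) = 2212894310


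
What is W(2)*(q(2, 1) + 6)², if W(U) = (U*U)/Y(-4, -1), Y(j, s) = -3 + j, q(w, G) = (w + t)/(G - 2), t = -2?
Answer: -144/7 ≈ -20.571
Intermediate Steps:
q(w, G) = (-2 + w)/(-2 + G) (q(w, G) = (w - 2)/(G - 2) = (-2 + w)/(-2 + G))
W(U) = -U²/7 (W(U) = (U*U)/(-3 - 4) = U²/(-7) = U²*(-⅐) = -U²/7)
W(2)*(q(2, 1) + 6)² = (-⅐*2²)*((-2 + 2)/(-2 + 1) + 6)² = (-⅐*4)*(0/(-1) + 6)² = -4*(-1*0 + 6)²/7 = -4*(0 + 6)²/7 = -4/7*6² = -4/7*36 = -144/7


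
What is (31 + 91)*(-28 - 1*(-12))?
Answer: -1952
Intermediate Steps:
(31 + 91)*(-28 - 1*(-12)) = 122*(-28 + 12) = 122*(-16) = -1952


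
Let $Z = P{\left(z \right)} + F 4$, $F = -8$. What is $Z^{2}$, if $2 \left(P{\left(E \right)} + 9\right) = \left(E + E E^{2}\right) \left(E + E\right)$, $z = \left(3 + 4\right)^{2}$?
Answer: $33260145999921$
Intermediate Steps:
$z = 49$ ($z = 7^{2} = 49$)
$P{\left(E \right)} = -9 + E \left(E + E^{3}\right)$ ($P{\left(E \right)} = -9 + \frac{\left(E + E E^{2}\right) \left(E + E\right)}{2} = -9 + \frac{\left(E + E^{3}\right) 2 E}{2} = -9 + \frac{2 E \left(E + E^{3}\right)}{2} = -9 + E \left(E + E^{3}\right)$)
$Z = 5767161$ ($Z = \left(-9 + 49^{2} + 49^{4}\right) - 32 = \left(-9 + 2401 + 5764801\right) - 32 = 5767193 - 32 = 5767161$)
$Z^{2} = 5767161^{2} = 33260145999921$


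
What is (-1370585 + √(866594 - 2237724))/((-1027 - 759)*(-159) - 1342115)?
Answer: 1370585/1058141 - I*√1371130/1058141 ≈ 1.2953 - 0.0011066*I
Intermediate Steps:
(-1370585 + √(866594 - 2237724))/((-1027 - 759)*(-159) - 1342115) = (-1370585 + √(-1371130))/(-1786*(-159) - 1342115) = (-1370585 + I*√1371130)/(283974 - 1342115) = (-1370585 + I*√1371130)/(-1058141) = (-1370585 + I*√1371130)*(-1/1058141) = 1370585/1058141 - I*√1371130/1058141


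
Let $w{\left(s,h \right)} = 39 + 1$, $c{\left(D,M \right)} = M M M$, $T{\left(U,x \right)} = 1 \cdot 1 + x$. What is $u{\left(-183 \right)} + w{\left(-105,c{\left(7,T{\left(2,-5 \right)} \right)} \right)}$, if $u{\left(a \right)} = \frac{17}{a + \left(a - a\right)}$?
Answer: $\frac{7303}{183} \approx 39.907$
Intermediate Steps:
$T{\left(U,x \right)} = 1 + x$
$c{\left(D,M \right)} = M^{3}$ ($c{\left(D,M \right)} = M^{2} M = M^{3}$)
$w{\left(s,h \right)} = 40$
$u{\left(a \right)} = \frac{17}{a}$ ($u{\left(a \right)} = \frac{17}{a + 0} = \frac{17}{a}$)
$u{\left(-183 \right)} + w{\left(-105,c{\left(7,T{\left(2,-5 \right)} \right)} \right)} = \frac{17}{-183} + 40 = 17 \left(- \frac{1}{183}\right) + 40 = - \frac{17}{183} + 40 = \frac{7303}{183}$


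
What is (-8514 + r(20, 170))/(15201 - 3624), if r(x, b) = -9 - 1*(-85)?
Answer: -8438/11577 ≈ -0.72886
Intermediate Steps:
r(x, b) = 76 (r(x, b) = -9 + 85 = 76)
(-8514 + r(20, 170))/(15201 - 3624) = (-8514 + 76)/(15201 - 3624) = -8438/11577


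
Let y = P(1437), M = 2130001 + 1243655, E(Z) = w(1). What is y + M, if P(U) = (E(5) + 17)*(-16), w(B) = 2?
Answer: 3373352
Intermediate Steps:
E(Z) = 2
M = 3373656
P(U) = -304 (P(U) = (2 + 17)*(-16) = 19*(-16) = -304)
y = -304
y + M = -304 + 3373656 = 3373352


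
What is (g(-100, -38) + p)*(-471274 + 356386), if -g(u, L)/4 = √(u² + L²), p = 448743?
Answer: -51555185784 + 919104*√2861 ≈ -5.1506e+10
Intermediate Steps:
g(u, L) = -4*√(L² + u²) (g(u, L) = -4*√(u² + L²) = -4*√(L² + u²))
(g(-100, -38) + p)*(-471274 + 356386) = (-4*√((-38)² + (-100)²) + 448743)*(-471274 + 356386) = (-4*√(1444 + 10000) + 448743)*(-114888) = (-8*√2861 + 448743)*(-114888) = (448743 - 8*√2861)*(-114888) = -51555185784 + 919104*√2861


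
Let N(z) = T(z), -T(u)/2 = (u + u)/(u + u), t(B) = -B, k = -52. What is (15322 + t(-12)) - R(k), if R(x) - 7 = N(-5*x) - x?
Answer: 15277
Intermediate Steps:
T(u) = -2 (T(u) = -2*(u + u)/(u + u) = -2*2*u/(2*u) = -2*2*u*1/(2*u) = -2*1 = -2)
N(z) = -2
R(x) = 5 - x (R(x) = 7 + (-2 - x) = 5 - x)
(15322 + t(-12)) - R(k) = (15322 - 1*(-12)) - (5 - 1*(-52)) = (15322 + 12) - (5 + 52) = 15334 - 1*57 = 15334 - 57 = 15277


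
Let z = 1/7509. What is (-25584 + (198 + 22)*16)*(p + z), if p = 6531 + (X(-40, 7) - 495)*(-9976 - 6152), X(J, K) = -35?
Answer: -1417276005877760/7509 ≈ -1.8874e+11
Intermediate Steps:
p = 8554371 (p = 6531 + (-35 - 495)*(-9976 - 6152) = 6531 - 530*(-16128) = 6531 + 8547840 = 8554371)
z = 1/7509 ≈ 0.00013317
(-25584 + (198 + 22)*16)*(p + z) = (-25584 + (198 + 22)*16)*(8554371 + 1/7509) = (-25584 + 220*16)*(64234771840/7509) = (-25584 + 3520)*(64234771840/7509) = -22064*64234771840/7509 = -1417276005877760/7509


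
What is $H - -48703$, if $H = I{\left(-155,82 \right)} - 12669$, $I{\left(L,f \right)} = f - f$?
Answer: $36034$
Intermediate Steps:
$I{\left(L,f \right)} = 0$
$H = -12669$ ($H = 0 - 12669 = -12669$)
$H - -48703 = -12669 - -48703 = -12669 + 48703 = 36034$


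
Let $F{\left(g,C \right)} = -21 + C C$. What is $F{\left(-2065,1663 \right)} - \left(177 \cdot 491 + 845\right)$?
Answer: $2677796$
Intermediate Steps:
$F{\left(g,C \right)} = -21 + C^{2}$
$F{\left(-2065,1663 \right)} - \left(177 \cdot 491 + 845\right) = \left(-21 + 1663^{2}\right) - \left(177 \cdot 491 + 845\right) = \left(-21 + 2765569\right) - \left(86907 + 845\right) = 2765548 - 87752 = 2677796$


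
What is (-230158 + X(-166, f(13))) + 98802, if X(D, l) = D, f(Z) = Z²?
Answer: -131522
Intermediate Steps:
(-230158 + X(-166, f(13))) + 98802 = (-230158 - 166) + 98802 = -230324 + 98802 = -131522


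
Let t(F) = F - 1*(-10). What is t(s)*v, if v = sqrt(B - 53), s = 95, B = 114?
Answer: 105*sqrt(61) ≈ 820.08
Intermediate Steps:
t(F) = 10 + F (t(F) = F + 10 = 10 + F)
v = sqrt(61) (v = sqrt(114 - 53) = sqrt(61) ≈ 7.8102)
t(s)*v = (10 + 95)*sqrt(61) = 105*sqrt(61)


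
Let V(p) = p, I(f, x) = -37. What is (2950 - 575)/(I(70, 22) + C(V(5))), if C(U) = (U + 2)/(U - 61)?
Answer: -19000/297 ≈ -63.973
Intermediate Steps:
C(U) = (2 + U)/(-61 + U)
(2950 - 575)/(I(70, 22) + C(V(5))) = (2950 - 575)/(-37 + (2 + 5)/(-61 + 5)) = 2375/(-37 + 7/(-56)) = 2375/(-37 - 1/56*7) = 2375/(-37 - ⅛) = 2375/(-297/8) = 2375*(-8/297) = -19000/297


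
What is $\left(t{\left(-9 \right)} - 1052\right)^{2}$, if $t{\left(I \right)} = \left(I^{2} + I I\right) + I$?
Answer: $808201$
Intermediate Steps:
$t{\left(I \right)} = I + 2 I^{2}$ ($t{\left(I \right)} = \left(I^{2} + I^{2}\right) + I = 2 I^{2} + I = I + 2 I^{2}$)
$\left(t{\left(-9 \right)} - 1052\right)^{2} = \left(- 9 \left(1 + 2 \left(-9\right)\right) - 1052\right)^{2} = \left(- 9 \left(1 - 18\right) - 1052\right)^{2} = \left(\left(-9\right) \left(-17\right) - 1052\right)^{2} = \left(153 - 1052\right)^{2} = \left(-899\right)^{2} = 808201$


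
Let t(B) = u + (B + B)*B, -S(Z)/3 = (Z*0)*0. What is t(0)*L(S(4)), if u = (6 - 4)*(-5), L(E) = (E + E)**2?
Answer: 0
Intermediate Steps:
S(Z) = 0 (S(Z) = -3*Z*0*0 = -0*0 = -3*0 = 0)
L(E) = 4*E**2 (L(E) = (2*E)**2 = 4*E**2)
u = -10 (u = 2*(-5) = -10)
t(B) = -10 + 2*B**2 (t(B) = -10 + (B + B)*B = -10 + (2*B)*B = -10 + 2*B**2)
t(0)*L(S(4)) = (-10 + 2*0**2)*(4*0**2) = (-10 + 2*0)*(4*0) = (-10 + 0)*0 = -10*0 = 0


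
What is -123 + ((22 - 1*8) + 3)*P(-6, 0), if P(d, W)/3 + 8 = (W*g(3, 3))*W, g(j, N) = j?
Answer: -531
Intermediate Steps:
P(d, W) = -24 + 9*W**2 (P(d, W) = -24 + 3*((W*3)*W) = -24 + 3*((3*W)*W) = -24 + 3*(3*W**2) = -24 + 9*W**2)
-123 + ((22 - 1*8) + 3)*P(-6, 0) = -123 + ((22 - 1*8) + 3)*(-24 + 9*0**2) = -123 + ((22 - 8) + 3)*(-24 + 9*0) = -123 + (14 + 3)*(-24 + 0) = -123 + 17*(-24) = -123 - 408 = -531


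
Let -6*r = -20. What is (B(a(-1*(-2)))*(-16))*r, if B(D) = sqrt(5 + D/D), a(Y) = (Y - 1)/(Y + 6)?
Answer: -160*sqrt(6)/3 ≈ -130.64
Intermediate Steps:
r = 10/3 (r = -1/6*(-20) = 10/3 ≈ 3.3333)
a(Y) = (-1 + Y)/(6 + Y)
B(D) = sqrt(6) (B(D) = sqrt(5 + 1) = sqrt(6))
(B(a(-1*(-2)))*(-16))*r = (sqrt(6)*(-16))*(10/3) = -16*sqrt(6)*(10/3) = -160*sqrt(6)/3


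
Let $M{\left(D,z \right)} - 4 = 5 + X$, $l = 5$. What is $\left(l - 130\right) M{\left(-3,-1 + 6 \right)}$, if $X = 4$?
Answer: $-1625$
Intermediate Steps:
$M{\left(D,z \right)} = 13$ ($M{\left(D,z \right)} = 4 + \left(5 + 4\right) = 4 + 9 = 13$)
$\left(l - 130\right) M{\left(-3,-1 + 6 \right)} = \left(5 - 130\right) 13 = \left(-125\right) 13 = -1625$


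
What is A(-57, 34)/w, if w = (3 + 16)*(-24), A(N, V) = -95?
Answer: 5/24 ≈ 0.20833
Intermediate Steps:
w = -456 (w = 19*(-24) = -456)
A(-57, 34)/w = -95/(-456) = -95*(-1/456) = 5/24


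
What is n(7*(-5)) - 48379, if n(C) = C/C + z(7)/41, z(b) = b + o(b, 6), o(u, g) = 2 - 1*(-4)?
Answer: -1983485/41 ≈ -48378.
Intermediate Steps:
o(u, g) = 6 (o(u, g) = 2 + 4 = 6)
z(b) = 6 + b (z(b) = b + 6 = 6 + b)
n(C) = 54/41 (n(C) = C/C + (6 + 7)/41 = 1 + 13*(1/41) = 1 + 13/41 = 54/41)
n(7*(-5)) - 48379 = 54/41 - 48379 = -1983485/41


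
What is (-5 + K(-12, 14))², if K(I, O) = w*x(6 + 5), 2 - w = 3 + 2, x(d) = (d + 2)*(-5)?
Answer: 36100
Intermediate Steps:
x(d) = -10 - 5*d (x(d) = (2 + d)*(-5) = -10 - 5*d)
w = -3 (w = 2 - (3 + 2) = 2 - 1*5 = 2 - 5 = -3)
K(I, O) = 195 (K(I, O) = -3*(-10 - 5*(6 + 5)) = -3*(-10 - 5*11) = -3*(-10 - 55) = -3*(-65) = 195)
(-5 + K(-12, 14))² = (-5 + 195)² = 190² = 36100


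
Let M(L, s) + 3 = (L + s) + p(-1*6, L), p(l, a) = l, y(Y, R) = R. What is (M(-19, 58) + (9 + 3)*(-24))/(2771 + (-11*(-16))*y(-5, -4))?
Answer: -86/689 ≈ -0.12482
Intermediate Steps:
M(L, s) = -9 + L + s (M(L, s) = -3 + ((L + s) - 1*6) = -3 + ((L + s) - 6) = -3 + (-6 + L + s) = -9 + L + s)
(M(-19, 58) + (9 + 3)*(-24))/(2771 + (-11*(-16))*y(-5, -4)) = ((-9 - 19 + 58) + (9 + 3)*(-24))/(2771 - 11*(-16)*(-4)) = (30 + 12*(-24))/(2771 + 176*(-4)) = (30 - 288)/(2771 - 704) = -258/2067 = -258*1/2067 = -86/689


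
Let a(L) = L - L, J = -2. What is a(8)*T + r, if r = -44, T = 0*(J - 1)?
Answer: -44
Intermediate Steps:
a(L) = 0
T = 0 (T = 0*(-2 - 1) = 0*(-3) = 0)
a(8)*T + r = 0*0 - 44 = 0 - 44 = -44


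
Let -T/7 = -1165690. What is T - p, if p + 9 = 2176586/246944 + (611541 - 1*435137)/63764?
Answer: 16060720275591143/1968267152 ≈ 8.1598e+6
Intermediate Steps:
T = 8159830 (T = -7*(-1165690) = 8159830)
p = 5079313017/1968267152 (p = -9 + (2176586/246944 + (611541 - 1*435137)/63764) = -9 + (2176586*(1/246944) + (611541 - 435137)*(1/63764)) = -9 + (1088293/123472 + 176404*(1/63764)) = -9 + (1088293/123472 + 44101/15941) = -9 + 22793717385/1968267152 = 5079313017/1968267152 ≈ 2.5806)
T - p = 8159830 - 1*5079313017/1968267152 = 8159830 - 5079313017/1968267152 = 16060720275591143/1968267152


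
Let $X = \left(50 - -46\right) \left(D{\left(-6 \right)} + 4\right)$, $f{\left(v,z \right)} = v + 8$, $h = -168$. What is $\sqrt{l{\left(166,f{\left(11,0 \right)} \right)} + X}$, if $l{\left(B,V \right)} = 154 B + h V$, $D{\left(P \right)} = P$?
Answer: $2 \sqrt{5545} \approx 148.93$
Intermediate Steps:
$f{\left(v,z \right)} = 8 + v$
$X = -192$ ($X = \left(50 - -46\right) \left(-6 + 4\right) = \left(50 + 46\right) \left(-2\right) = 96 \left(-2\right) = -192$)
$l{\left(B,V \right)} = - 168 V + 154 B$ ($l{\left(B,V \right)} = 154 B - 168 V = - 168 V + 154 B$)
$\sqrt{l{\left(166,f{\left(11,0 \right)} \right)} + X} = \sqrt{\left(- 168 \left(8 + 11\right) + 154 \cdot 166\right) - 192} = \sqrt{\left(\left(-168\right) 19 + 25564\right) - 192} = \sqrt{\left(-3192 + 25564\right) - 192} = \sqrt{22372 - 192} = \sqrt{22180} = 2 \sqrt{5545}$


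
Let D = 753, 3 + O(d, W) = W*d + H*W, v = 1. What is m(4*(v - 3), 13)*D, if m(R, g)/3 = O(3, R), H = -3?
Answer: -6777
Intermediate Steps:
O(d, W) = -3 - 3*W + W*d (O(d, W) = -3 + (W*d - 3*W) = -3 + (-3*W + W*d) = -3 - 3*W + W*d)
m(R, g) = -9 (m(R, g) = 3*(-3 - 3*R + R*3) = 3*(-3 - 3*R + 3*R) = 3*(-3) = -9)
m(4*(v - 3), 13)*D = -9*753 = -6777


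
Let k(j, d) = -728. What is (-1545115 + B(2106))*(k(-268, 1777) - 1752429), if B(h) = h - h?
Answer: 2708829178055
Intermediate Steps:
B(h) = 0
(-1545115 + B(2106))*(k(-268, 1777) - 1752429) = (-1545115 + 0)*(-728 - 1752429) = -1545115*(-1753157) = 2708829178055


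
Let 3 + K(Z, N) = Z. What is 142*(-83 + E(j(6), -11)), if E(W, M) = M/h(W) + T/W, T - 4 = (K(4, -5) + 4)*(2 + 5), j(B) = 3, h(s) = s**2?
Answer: -91022/9 ≈ -10114.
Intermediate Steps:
K(Z, N) = -3 + Z
T = 39 (T = 4 + ((-3 + 4) + 4)*(2 + 5) = 4 + (1 + 4)*7 = 4 + 5*7 = 4 + 35 = 39)
E(W, M) = 39/W + M/W**2 (E(W, M) = M/(W**2) + 39/W = M/W**2 + 39/W = 39/W + M/W**2)
142*(-83 + E(j(6), -11)) = 142*(-83 + (-11 + 39*3)/3**2) = 142*(-83 + (-11 + 117)/9) = 142*(-83 + (1/9)*106) = 142*(-83 + 106/9) = 142*(-641/9) = -91022/9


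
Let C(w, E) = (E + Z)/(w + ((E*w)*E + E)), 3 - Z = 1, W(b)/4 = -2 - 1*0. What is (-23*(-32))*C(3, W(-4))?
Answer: -4416/187 ≈ -23.615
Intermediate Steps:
W(b) = -8 (W(b) = 4*(-2 - 1*0) = 4*(-2 + 0) = 4*(-2) = -8)
Z = 2 (Z = 3 - 1*1 = 3 - 1 = 2)
C(w, E) = (2 + E)/(E + w + w*E**2) (C(w, E) = (E + 2)/(w + ((E*w)*E + E)) = (2 + E)/(w + (w*E**2 + E)) = (2 + E)/(w + (E + w*E**2)) = (2 + E)/(E + w + w*E**2))
(-23*(-32))*C(3, W(-4)) = (-23*(-32))*((2 - 8)/(-8 + 3 + 3*(-8)**2)) = 736*(-6/(-8 + 3 + 3*64)) = 736*(-6/(-8 + 3 + 192)) = 736*(-6/187) = -4416/187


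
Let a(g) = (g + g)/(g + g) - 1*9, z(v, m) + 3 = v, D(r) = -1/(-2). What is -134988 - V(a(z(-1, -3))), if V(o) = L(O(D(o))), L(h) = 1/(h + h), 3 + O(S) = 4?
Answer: -269977/2 ≈ -1.3499e+5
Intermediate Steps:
D(r) = 1/2 (D(r) = -1*(-1/2) = 1/2)
O(S) = 1 (O(S) = -3 + 4 = 1)
z(v, m) = -3 + v
L(h) = 1/(2*h)
a(g) = -8 (a(g) = (2*g)/((2*g)) - 9 = (2*g)*(1/(2*g)) - 9 = 1 - 9 = -8)
V(o) = 1/2 (V(o) = (1/2)/1 = (1/2)*1 = 1/2)
-134988 - V(a(z(-1, -3))) = -134988 - 1*1/2 = -134988 - 1/2 = -269977/2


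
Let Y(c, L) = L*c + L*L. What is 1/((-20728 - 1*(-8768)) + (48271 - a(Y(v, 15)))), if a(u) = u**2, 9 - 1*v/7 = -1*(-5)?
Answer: -1/379714 ≈ -2.6336e-6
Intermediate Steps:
v = 28 (v = 63 - (-7)*(-5) = 63 - 7*5 = 63 - 35 = 28)
Y(c, L) = L**2 + L*c (Y(c, L) = L*c + L**2 = L**2 + L*c)
1/((-20728 - 1*(-8768)) + (48271 - a(Y(v, 15)))) = 1/((-20728 - 1*(-8768)) + (48271 - (15*(15 + 28))**2)) = 1/((-20728 + 8768) + (48271 - (15*43)**2)) = 1/(-11960 + (48271 - 1*645**2)) = 1/(-11960 + (48271 - 1*416025)) = 1/(-11960 + (48271 - 416025)) = 1/(-11960 - 367754) = 1/(-379714) = -1/379714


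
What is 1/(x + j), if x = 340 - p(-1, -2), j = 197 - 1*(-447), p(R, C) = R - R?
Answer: 1/984 ≈ 0.0010163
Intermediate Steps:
p(R, C) = 0
j = 644 (j = 197 + 447 = 644)
x = 340 (x = 340 - 1*0 = 340 + 0 = 340)
1/(x + j) = 1/(340 + 644) = 1/984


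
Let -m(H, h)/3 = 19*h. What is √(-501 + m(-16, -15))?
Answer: √354 ≈ 18.815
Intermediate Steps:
m(H, h) = -57*h
√(-501 + m(-16, -15)) = √(-501 - 57*(-15)) = √(-501 + 855) = √354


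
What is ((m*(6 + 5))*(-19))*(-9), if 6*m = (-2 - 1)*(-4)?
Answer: 3762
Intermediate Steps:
m = 2 (m = ((-2 - 1)*(-4))/6 = (-3*(-4))/6 = (⅙)*12 = 2)
((m*(6 + 5))*(-19))*(-9) = ((2*(6 + 5))*(-19))*(-9) = ((2*11)*(-19))*(-9) = (22*(-19))*(-9) = -418*(-9) = 3762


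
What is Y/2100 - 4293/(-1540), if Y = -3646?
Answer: 24289/23100 ≈ 1.0515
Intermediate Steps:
Y/2100 - 4293/(-1540) = -3646/2100 - 4293/(-1540) = -3646*1/2100 - 4293*(-1/1540) = -1823/1050 + 4293/1540 = 24289/23100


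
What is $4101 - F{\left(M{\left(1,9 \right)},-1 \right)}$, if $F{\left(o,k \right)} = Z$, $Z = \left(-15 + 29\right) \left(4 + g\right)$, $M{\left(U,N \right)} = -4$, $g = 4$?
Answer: $3989$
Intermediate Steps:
$Z = 112$ ($Z = \left(-15 + 29\right) \left(4 + 4\right) = 14 \cdot 8 = 112$)
$F{\left(o,k \right)} = 112$
$4101 - F{\left(M{\left(1,9 \right)},-1 \right)} = 4101 - 112 = 3989$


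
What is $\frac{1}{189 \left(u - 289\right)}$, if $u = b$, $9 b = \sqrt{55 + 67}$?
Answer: $- \frac{867}{47355553} - \frac{\sqrt{122}}{142066659} \approx -1.8386 \cdot 10^{-5}$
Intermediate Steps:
$b = \frac{\sqrt{122}}{9}$ ($b = \frac{\sqrt{55 + 67}}{9} = \frac{\sqrt{122}}{9} \approx 1.2273$)
$u = \frac{\sqrt{122}}{9} \approx 1.2273$
$\frac{1}{189 \left(u - 289\right)} = \frac{1}{189 \left(\frac{\sqrt{122}}{9} - 289\right)} = \frac{1}{189 \left(-289 + \frac{\sqrt{122}}{9}\right)} = \frac{1}{-54621 + 21 \sqrt{122}}$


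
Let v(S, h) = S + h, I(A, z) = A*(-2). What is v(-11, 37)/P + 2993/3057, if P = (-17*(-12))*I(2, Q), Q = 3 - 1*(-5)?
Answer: 131267/138584 ≈ 0.94720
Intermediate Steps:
Q = 8 (Q = 3 + 5 = 8)
I(A, z) = -2*A
P = -816 (P = (-17*(-12))*(-2*2) = 204*(-4) = -816)
v(-11, 37)/P + 2993/3057 = (-11 + 37)/(-816) + 2993/3057 = 26*(-1/816) + 2993*(1/3057) = -13/408 + 2993/3057 = 131267/138584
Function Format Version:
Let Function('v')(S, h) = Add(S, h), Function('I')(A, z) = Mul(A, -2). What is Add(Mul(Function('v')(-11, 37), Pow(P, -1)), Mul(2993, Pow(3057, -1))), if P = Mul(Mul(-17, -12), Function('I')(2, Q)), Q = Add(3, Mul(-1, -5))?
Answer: Rational(131267, 138584) ≈ 0.94720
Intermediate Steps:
Q = 8 (Q = Add(3, 5) = 8)
Function('I')(A, z) = Mul(-2, A)
P = -816 (P = Mul(Mul(-17, -12), Mul(-2, 2)) = Mul(204, -4) = -816)
Add(Mul(Function('v')(-11, 37), Pow(P, -1)), Mul(2993, Pow(3057, -1))) = Add(Mul(Add(-11, 37), Pow(-816, -1)), Mul(2993, Pow(3057, -1))) = Add(Mul(26, Rational(-1, 816)), Mul(2993, Rational(1, 3057))) = Add(Rational(-13, 408), Rational(2993, 3057)) = Rational(131267, 138584)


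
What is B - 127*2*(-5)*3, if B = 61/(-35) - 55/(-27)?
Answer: 3600728/945 ≈ 3810.3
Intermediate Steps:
B = 278/945 (B = 61*(-1/35) - 55*(-1/27) = -61/35 + 55/27 = 278/945 ≈ 0.29418)
B - 127*2*(-5)*3 = 278/945 - 127*2*(-5)*3 = 278/945 - (-1270)*3 = 278/945 - 127*(-30) = 278/945 + 3810 = 3600728/945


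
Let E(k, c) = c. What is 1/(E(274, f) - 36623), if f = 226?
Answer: -1/36397 ≈ -2.7475e-5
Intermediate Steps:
1/(E(274, f) - 36623) = 1/(226 - 36623) = 1/(-36397) = -1/36397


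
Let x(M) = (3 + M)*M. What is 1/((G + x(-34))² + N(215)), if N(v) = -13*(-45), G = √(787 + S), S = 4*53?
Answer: 278125/308304257416 - 1581*√111/308304257416 ≈ 8.4808e-7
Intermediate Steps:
S = 212
G = 3*√111 (G = √(787 + 212) = √999 = 3*√111 ≈ 31.607)
N(v) = 585
x(M) = M*(3 + M)
1/((G + x(-34))² + N(215)) = 1/((3*√111 - 34*(3 - 34))² + 585) = 1/((3*√111 - 34*(-31))² + 585) = 1/((3*√111 + 1054)² + 585) = 1/((1054 + 3*√111)² + 585) = 1/(585 + (1054 + 3*√111)²)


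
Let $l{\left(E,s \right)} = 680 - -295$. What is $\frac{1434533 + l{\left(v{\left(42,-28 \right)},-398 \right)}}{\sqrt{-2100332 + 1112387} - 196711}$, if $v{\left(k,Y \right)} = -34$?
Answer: $- \frac{141190107094}{19348102733} - \frac{69622138 i \sqrt{105}}{19348102733} \approx -7.2974 - 0.036873 i$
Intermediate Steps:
$l{\left(E,s \right)} = 975$ ($l{\left(E,s \right)} = 680 + 295 = 975$)
$\frac{1434533 + l{\left(v{\left(42,-28 \right)},-398 \right)}}{\sqrt{-2100332 + 1112387} - 196711} = \frac{1434533 + 975}{\sqrt{-2100332 + 1112387} - 196711} = \frac{1435508}{\sqrt{-987945} - 196711} = \frac{1435508}{97 i \sqrt{105} - 196711} = \frac{1435508}{-196711 + 97 i \sqrt{105}}$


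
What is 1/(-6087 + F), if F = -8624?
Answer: -1/14711 ≈ -6.7976e-5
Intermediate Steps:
1/(-6087 + F) = 1/(-6087 - 8624) = 1/(-14711) = -1/14711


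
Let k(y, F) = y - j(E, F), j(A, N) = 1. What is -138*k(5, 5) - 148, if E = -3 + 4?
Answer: -700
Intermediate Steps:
E = 1
k(y, F) = -1 + y (k(y, F) = y - 1*1 = y - 1 = -1 + y)
-138*k(5, 5) - 148 = -138*(-1 + 5) - 148 = -138*4 - 148 = -552 - 148 = -700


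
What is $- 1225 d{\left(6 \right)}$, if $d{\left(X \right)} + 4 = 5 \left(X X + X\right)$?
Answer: $-252350$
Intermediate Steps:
$d{\left(X \right)} = -4 + 5 X + 5 X^{2}$ ($d{\left(X \right)} = -4 + 5 \left(X X + X\right) = -4 + 5 \left(X^{2} + X\right) = -4 + 5 \left(X + X^{2}\right) = -4 + \left(5 X + 5 X^{2}\right) = -4 + 5 X + 5 X^{2}$)
$- 1225 d{\left(6 \right)} = - 1225 \left(-4 + 5 \cdot 6 + 5 \cdot 6^{2}\right) = - 1225 \left(-4 + 30 + 5 \cdot 36\right) = - 1225 \left(-4 + 30 + 180\right) = \left(-1225\right) 206 = -252350$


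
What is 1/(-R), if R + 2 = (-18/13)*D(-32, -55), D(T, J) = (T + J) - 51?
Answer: -13/2458 ≈ -0.0052889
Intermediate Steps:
D(T, J) = -51 + J + T (D(T, J) = (J + T) - 51 = -51 + J + T)
R = 2458/13 (R = -2 + (-18/13)*(-51 - 55 - 32) = -2 - 18*1/13*(-138) = -2 - 18/13*(-138) = -2 + 2484/13 = 2458/13 ≈ 189.08)
1/(-R) = 1/(-1*2458/13) = 1/(-2458/13) = -13/2458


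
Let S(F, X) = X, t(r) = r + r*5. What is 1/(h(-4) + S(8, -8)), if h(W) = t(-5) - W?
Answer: -1/34 ≈ -0.029412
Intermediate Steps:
t(r) = 6*r (t(r) = r + 5*r = 6*r)
h(W) = -30 - W (h(W) = 6*(-5) - W = -30 - W)
1/(h(-4) + S(8, -8)) = 1/((-30 - 1*(-4)) - 8) = 1/((-30 + 4) - 8) = 1/(-26 - 8) = 1/(-34) = -1/34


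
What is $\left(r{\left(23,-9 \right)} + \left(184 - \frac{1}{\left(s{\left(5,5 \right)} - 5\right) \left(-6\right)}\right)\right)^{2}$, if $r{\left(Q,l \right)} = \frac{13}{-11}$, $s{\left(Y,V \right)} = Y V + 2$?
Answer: $\frac{582401689}{17424} \approx 33425.0$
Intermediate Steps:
$s{\left(Y,V \right)} = 2 + V Y$ ($s{\left(Y,V \right)} = V Y + 2 = 2 + V Y$)
$r{\left(Q,l \right)} = - \frac{13}{11}$ ($r{\left(Q,l \right)} = 13 \left(- \frac{1}{11}\right) = - \frac{13}{11}$)
$\left(r{\left(23,-9 \right)} + \left(184 - \frac{1}{\left(s{\left(5,5 \right)} - 5\right) \left(-6\right)}\right)\right)^{2} = \left(- \frac{13}{11} + \left(184 - \frac{1}{\left(\left(2 + 5 \cdot 5\right) - 5\right) \left(-6\right)}\right)\right)^{2} = \left(- \frac{13}{11} + \left(184 - \frac{1}{\left(\left(2 + 25\right) - 5\right) \left(-6\right)}\right)\right)^{2} = \left(- \frac{13}{11} + \left(184 - \frac{1}{\left(27 - 5\right) \left(-6\right)}\right)\right)^{2} = \left(- \frac{13}{11} + \left(184 - \frac{1}{22 \left(-6\right)}\right)\right)^{2} = \left(- \frac{13}{11} + \left(184 - \frac{1}{-132}\right)\right)^{2} = \left(- \frac{13}{11} + \left(184 - - \frac{1}{132}\right)\right)^{2} = \left(- \frac{13}{11} + \left(184 + \frac{1}{132}\right)\right)^{2} = \left(- \frac{13}{11} + \frac{24289}{132}\right)^{2} = \left(\frac{24133}{132}\right)^{2} = \frac{582401689}{17424}$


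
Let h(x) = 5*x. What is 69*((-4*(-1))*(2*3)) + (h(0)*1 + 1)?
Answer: 1657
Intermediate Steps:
69*((-4*(-1))*(2*3)) + (h(0)*1 + 1) = 69*((-4*(-1))*(2*3)) + ((5*0)*1 + 1) = 69*(4*6) + (0*1 + 1) = 69*24 + (0 + 1) = 1656 + 1 = 1657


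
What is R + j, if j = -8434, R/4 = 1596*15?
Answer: 87326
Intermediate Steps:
R = 95760 (R = 4*(1596*15) = 4*23940 = 95760)
R + j = 95760 - 8434 = 87326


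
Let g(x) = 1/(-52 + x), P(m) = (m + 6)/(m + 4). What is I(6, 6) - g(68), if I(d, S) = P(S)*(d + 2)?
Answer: 763/80 ≈ 9.5375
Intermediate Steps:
P(m) = (6 + m)/(4 + m)
I(d, S) = (2 + d)*(6 + S)/(4 + S) (I(d, S) = ((6 + S)/(4 + S))*(d + 2) = ((6 + S)/(4 + S))*(2 + d) = (2 + d)*(6 + S)/(4 + S))
I(6, 6) - g(68) = (2 + 6)*(6 + 6)/(4 + 6) - 1/(-52 + 68) = 8*12/10 - 1/16 = (1/10)*8*12 - 1*1/16 = 48/5 - 1/16 = 763/80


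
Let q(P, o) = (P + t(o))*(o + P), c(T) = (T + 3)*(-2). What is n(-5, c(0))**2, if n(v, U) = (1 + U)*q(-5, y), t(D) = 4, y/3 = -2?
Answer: 3025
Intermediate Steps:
y = -6 (y = 3*(-2) = -6)
c(T) = -6 - 2*T (c(T) = (3 + T)*(-2) = -6 - 2*T)
q(P, o) = (4 + P)*(P + o) (q(P, o) = (P + 4)*(o + P) = (4 + P)*(P + o))
n(v, U) = 11 + 11*U (n(v, U) = (1 + U)*((-5)**2 + 4*(-5) + 4*(-6) - 5*(-6)) = (1 + U)*(25 - 20 - 24 + 30) = (1 + U)*11 = 11 + 11*U)
n(-5, c(0))**2 = (11 + 11*(-6 - 2*0))**2 = (11 + 11*(-6 + 0))**2 = (11 + 11*(-6))**2 = (11 - 66)**2 = (-55)**2 = 3025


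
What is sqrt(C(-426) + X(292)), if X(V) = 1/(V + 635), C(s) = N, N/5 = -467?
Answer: 8*I*sqrt(3483563)/309 ≈ 48.322*I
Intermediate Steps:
N = -2335 (N = 5*(-467) = -2335)
C(s) = -2335
X(V) = 1/(635 + V)
sqrt(C(-426) + X(292)) = sqrt(-2335 + 1/(635 + 292)) = sqrt(-2335 + 1/927) = sqrt(-2164544/927) = 8*I*sqrt(3483563)/309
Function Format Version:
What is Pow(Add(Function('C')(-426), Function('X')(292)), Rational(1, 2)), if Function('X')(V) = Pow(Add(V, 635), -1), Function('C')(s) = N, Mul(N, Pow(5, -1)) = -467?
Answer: Mul(Rational(8, 309), I, Pow(3483563, Rational(1, 2))) ≈ Mul(48.322, I)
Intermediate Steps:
N = -2335 (N = Mul(5, -467) = -2335)
Function('C')(s) = -2335
Function('X')(V) = Pow(Add(635, V), -1)
Pow(Add(Function('C')(-426), Function('X')(292)), Rational(1, 2)) = Pow(Add(-2335, Pow(Add(635, 292), -1)), Rational(1, 2)) = Pow(Add(-2335, Pow(927, -1)), Rational(1, 2)) = Pow(Add(-2335, Rational(1, 927)), Rational(1, 2)) = Pow(Rational(-2164544, 927), Rational(1, 2)) = Mul(Rational(8, 309), I, Pow(3483563, Rational(1, 2)))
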